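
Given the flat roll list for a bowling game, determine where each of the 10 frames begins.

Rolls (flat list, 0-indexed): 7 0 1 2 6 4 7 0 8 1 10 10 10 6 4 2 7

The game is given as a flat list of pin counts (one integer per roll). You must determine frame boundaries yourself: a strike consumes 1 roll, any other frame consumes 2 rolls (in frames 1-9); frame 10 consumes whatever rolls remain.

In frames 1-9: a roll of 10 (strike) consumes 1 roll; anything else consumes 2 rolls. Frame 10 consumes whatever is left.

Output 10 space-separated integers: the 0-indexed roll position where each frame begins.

Frame 1 starts at roll index 0: rolls=7,0 (sum=7), consumes 2 rolls
Frame 2 starts at roll index 2: rolls=1,2 (sum=3), consumes 2 rolls
Frame 3 starts at roll index 4: rolls=6,4 (sum=10), consumes 2 rolls
Frame 4 starts at roll index 6: rolls=7,0 (sum=7), consumes 2 rolls
Frame 5 starts at roll index 8: rolls=8,1 (sum=9), consumes 2 rolls
Frame 6 starts at roll index 10: roll=10 (strike), consumes 1 roll
Frame 7 starts at roll index 11: roll=10 (strike), consumes 1 roll
Frame 8 starts at roll index 12: roll=10 (strike), consumes 1 roll
Frame 9 starts at roll index 13: rolls=6,4 (sum=10), consumes 2 rolls
Frame 10 starts at roll index 15: 2 remaining rolls

Answer: 0 2 4 6 8 10 11 12 13 15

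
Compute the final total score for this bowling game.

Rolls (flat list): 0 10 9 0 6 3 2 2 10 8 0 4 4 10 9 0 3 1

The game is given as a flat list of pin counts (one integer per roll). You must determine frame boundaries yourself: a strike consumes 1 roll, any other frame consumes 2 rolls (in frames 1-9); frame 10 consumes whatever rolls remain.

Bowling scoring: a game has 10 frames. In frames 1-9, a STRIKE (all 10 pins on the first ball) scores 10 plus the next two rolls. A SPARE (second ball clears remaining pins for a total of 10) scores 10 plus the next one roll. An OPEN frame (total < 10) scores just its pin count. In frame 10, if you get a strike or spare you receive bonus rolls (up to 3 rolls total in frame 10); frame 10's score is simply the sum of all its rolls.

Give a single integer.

Answer: 107

Derivation:
Frame 1: SPARE (0+10=10). 10 + next roll (9) = 19. Cumulative: 19
Frame 2: OPEN (9+0=9). Cumulative: 28
Frame 3: OPEN (6+3=9). Cumulative: 37
Frame 4: OPEN (2+2=4). Cumulative: 41
Frame 5: STRIKE. 10 + next two rolls (8+0) = 18. Cumulative: 59
Frame 6: OPEN (8+0=8). Cumulative: 67
Frame 7: OPEN (4+4=8). Cumulative: 75
Frame 8: STRIKE. 10 + next two rolls (9+0) = 19. Cumulative: 94
Frame 9: OPEN (9+0=9). Cumulative: 103
Frame 10: OPEN. Sum of all frame-10 rolls (3+1) = 4. Cumulative: 107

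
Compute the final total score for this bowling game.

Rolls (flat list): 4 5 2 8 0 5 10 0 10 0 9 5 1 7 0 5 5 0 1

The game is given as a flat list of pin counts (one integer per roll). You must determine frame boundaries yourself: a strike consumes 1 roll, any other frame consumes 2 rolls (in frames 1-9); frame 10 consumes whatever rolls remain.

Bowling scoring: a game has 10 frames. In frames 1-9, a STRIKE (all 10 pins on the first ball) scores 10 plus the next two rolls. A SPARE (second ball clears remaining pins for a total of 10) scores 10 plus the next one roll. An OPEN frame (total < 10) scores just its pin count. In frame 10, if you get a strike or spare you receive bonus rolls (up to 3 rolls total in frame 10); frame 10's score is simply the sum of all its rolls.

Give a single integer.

Frame 1: OPEN (4+5=9). Cumulative: 9
Frame 2: SPARE (2+8=10). 10 + next roll (0) = 10. Cumulative: 19
Frame 3: OPEN (0+5=5). Cumulative: 24
Frame 4: STRIKE. 10 + next two rolls (0+10) = 20. Cumulative: 44
Frame 5: SPARE (0+10=10). 10 + next roll (0) = 10. Cumulative: 54
Frame 6: OPEN (0+9=9). Cumulative: 63
Frame 7: OPEN (5+1=6). Cumulative: 69
Frame 8: OPEN (7+0=7). Cumulative: 76
Frame 9: SPARE (5+5=10). 10 + next roll (0) = 10. Cumulative: 86
Frame 10: OPEN. Sum of all frame-10 rolls (0+1) = 1. Cumulative: 87

Answer: 87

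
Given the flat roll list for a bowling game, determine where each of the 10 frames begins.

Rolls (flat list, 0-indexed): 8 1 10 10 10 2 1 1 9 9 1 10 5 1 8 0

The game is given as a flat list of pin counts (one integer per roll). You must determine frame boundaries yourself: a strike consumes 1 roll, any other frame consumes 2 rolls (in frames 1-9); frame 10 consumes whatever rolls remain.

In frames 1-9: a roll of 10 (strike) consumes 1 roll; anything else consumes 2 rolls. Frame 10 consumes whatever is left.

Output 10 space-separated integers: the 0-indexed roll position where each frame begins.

Frame 1 starts at roll index 0: rolls=8,1 (sum=9), consumes 2 rolls
Frame 2 starts at roll index 2: roll=10 (strike), consumes 1 roll
Frame 3 starts at roll index 3: roll=10 (strike), consumes 1 roll
Frame 4 starts at roll index 4: roll=10 (strike), consumes 1 roll
Frame 5 starts at roll index 5: rolls=2,1 (sum=3), consumes 2 rolls
Frame 6 starts at roll index 7: rolls=1,9 (sum=10), consumes 2 rolls
Frame 7 starts at roll index 9: rolls=9,1 (sum=10), consumes 2 rolls
Frame 8 starts at roll index 11: roll=10 (strike), consumes 1 roll
Frame 9 starts at roll index 12: rolls=5,1 (sum=6), consumes 2 rolls
Frame 10 starts at roll index 14: 2 remaining rolls

Answer: 0 2 3 4 5 7 9 11 12 14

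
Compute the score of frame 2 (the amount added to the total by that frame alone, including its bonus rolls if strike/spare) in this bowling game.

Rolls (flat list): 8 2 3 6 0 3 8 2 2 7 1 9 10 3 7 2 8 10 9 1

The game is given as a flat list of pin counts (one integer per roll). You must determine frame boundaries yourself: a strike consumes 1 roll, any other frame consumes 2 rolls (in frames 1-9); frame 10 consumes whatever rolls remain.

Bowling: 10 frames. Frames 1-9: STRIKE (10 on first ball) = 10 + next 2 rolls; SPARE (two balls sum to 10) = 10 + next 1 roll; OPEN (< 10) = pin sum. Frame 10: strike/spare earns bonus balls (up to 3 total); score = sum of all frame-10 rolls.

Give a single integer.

Frame 1: SPARE (8+2=10). 10 + next roll (3) = 13. Cumulative: 13
Frame 2: OPEN (3+6=9). Cumulative: 22
Frame 3: OPEN (0+3=3). Cumulative: 25
Frame 4: SPARE (8+2=10). 10 + next roll (2) = 12. Cumulative: 37

Answer: 9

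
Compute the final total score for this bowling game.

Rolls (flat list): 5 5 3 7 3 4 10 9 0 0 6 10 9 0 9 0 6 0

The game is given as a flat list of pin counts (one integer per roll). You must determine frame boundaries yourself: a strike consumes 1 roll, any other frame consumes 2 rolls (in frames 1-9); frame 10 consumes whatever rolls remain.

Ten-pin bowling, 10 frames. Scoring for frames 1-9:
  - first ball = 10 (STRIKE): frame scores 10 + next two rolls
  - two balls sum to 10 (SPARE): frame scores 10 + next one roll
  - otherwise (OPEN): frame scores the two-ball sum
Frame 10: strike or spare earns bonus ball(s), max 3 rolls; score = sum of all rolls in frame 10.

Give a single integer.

Answer: 110

Derivation:
Frame 1: SPARE (5+5=10). 10 + next roll (3) = 13. Cumulative: 13
Frame 2: SPARE (3+7=10). 10 + next roll (3) = 13. Cumulative: 26
Frame 3: OPEN (3+4=7). Cumulative: 33
Frame 4: STRIKE. 10 + next two rolls (9+0) = 19. Cumulative: 52
Frame 5: OPEN (9+0=9). Cumulative: 61
Frame 6: OPEN (0+6=6). Cumulative: 67
Frame 7: STRIKE. 10 + next two rolls (9+0) = 19. Cumulative: 86
Frame 8: OPEN (9+0=9). Cumulative: 95
Frame 9: OPEN (9+0=9). Cumulative: 104
Frame 10: OPEN. Sum of all frame-10 rolls (6+0) = 6. Cumulative: 110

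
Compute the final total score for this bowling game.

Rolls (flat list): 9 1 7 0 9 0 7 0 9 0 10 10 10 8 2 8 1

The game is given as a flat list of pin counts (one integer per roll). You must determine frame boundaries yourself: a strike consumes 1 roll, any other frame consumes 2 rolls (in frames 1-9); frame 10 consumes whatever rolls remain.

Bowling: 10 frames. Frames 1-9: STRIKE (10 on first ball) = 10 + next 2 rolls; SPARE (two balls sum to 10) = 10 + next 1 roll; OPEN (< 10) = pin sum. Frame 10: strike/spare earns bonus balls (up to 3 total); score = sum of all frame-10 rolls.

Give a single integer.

Frame 1: SPARE (9+1=10). 10 + next roll (7) = 17. Cumulative: 17
Frame 2: OPEN (7+0=7). Cumulative: 24
Frame 3: OPEN (9+0=9). Cumulative: 33
Frame 4: OPEN (7+0=7). Cumulative: 40
Frame 5: OPEN (9+0=9). Cumulative: 49
Frame 6: STRIKE. 10 + next two rolls (10+10) = 30. Cumulative: 79
Frame 7: STRIKE. 10 + next two rolls (10+8) = 28. Cumulative: 107
Frame 8: STRIKE. 10 + next two rolls (8+2) = 20. Cumulative: 127
Frame 9: SPARE (8+2=10). 10 + next roll (8) = 18. Cumulative: 145
Frame 10: OPEN. Sum of all frame-10 rolls (8+1) = 9. Cumulative: 154

Answer: 154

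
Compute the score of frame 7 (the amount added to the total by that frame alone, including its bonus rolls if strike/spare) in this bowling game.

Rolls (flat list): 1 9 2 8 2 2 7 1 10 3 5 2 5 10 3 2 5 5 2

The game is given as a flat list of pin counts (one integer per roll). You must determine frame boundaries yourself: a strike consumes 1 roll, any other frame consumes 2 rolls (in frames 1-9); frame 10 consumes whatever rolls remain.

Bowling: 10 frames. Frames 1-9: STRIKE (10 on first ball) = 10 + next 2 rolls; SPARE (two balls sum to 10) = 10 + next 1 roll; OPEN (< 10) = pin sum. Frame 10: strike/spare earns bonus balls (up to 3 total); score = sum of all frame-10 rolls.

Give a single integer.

Frame 1: SPARE (1+9=10). 10 + next roll (2) = 12. Cumulative: 12
Frame 2: SPARE (2+8=10). 10 + next roll (2) = 12. Cumulative: 24
Frame 3: OPEN (2+2=4). Cumulative: 28
Frame 4: OPEN (7+1=8). Cumulative: 36
Frame 5: STRIKE. 10 + next two rolls (3+5) = 18. Cumulative: 54
Frame 6: OPEN (3+5=8). Cumulative: 62
Frame 7: OPEN (2+5=7). Cumulative: 69
Frame 8: STRIKE. 10 + next two rolls (3+2) = 15. Cumulative: 84
Frame 9: OPEN (3+2=5). Cumulative: 89

Answer: 7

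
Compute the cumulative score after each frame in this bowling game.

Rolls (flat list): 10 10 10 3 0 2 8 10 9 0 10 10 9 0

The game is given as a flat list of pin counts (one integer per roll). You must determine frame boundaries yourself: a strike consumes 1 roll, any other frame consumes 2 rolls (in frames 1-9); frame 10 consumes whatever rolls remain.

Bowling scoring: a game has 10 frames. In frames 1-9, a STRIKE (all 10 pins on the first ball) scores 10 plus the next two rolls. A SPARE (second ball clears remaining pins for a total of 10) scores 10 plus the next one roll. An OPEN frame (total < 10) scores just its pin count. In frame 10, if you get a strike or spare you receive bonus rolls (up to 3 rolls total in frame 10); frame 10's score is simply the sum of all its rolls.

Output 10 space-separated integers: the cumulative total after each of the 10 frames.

Answer: 30 53 66 69 89 108 117 146 165 174

Derivation:
Frame 1: STRIKE. 10 + next two rolls (10+10) = 30. Cumulative: 30
Frame 2: STRIKE. 10 + next two rolls (10+3) = 23. Cumulative: 53
Frame 3: STRIKE. 10 + next two rolls (3+0) = 13. Cumulative: 66
Frame 4: OPEN (3+0=3). Cumulative: 69
Frame 5: SPARE (2+8=10). 10 + next roll (10) = 20. Cumulative: 89
Frame 6: STRIKE. 10 + next two rolls (9+0) = 19. Cumulative: 108
Frame 7: OPEN (9+0=9). Cumulative: 117
Frame 8: STRIKE. 10 + next two rolls (10+9) = 29. Cumulative: 146
Frame 9: STRIKE. 10 + next two rolls (9+0) = 19. Cumulative: 165
Frame 10: OPEN. Sum of all frame-10 rolls (9+0) = 9. Cumulative: 174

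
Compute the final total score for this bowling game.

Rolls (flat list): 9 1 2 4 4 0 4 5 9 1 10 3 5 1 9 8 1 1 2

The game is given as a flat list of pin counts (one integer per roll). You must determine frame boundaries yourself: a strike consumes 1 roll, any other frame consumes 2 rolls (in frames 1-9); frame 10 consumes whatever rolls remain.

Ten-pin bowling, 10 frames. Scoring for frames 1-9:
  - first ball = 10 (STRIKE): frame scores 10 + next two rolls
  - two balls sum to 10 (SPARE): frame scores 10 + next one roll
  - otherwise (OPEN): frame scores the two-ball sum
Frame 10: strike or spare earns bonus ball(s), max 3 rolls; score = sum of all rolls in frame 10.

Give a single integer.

Answer: 107

Derivation:
Frame 1: SPARE (9+1=10). 10 + next roll (2) = 12. Cumulative: 12
Frame 2: OPEN (2+4=6). Cumulative: 18
Frame 3: OPEN (4+0=4). Cumulative: 22
Frame 4: OPEN (4+5=9). Cumulative: 31
Frame 5: SPARE (9+1=10). 10 + next roll (10) = 20. Cumulative: 51
Frame 6: STRIKE. 10 + next two rolls (3+5) = 18. Cumulative: 69
Frame 7: OPEN (3+5=8). Cumulative: 77
Frame 8: SPARE (1+9=10). 10 + next roll (8) = 18. Cumulative: 95
Frame 9: OPEN (8+1=9). Cumulative: 104
Frame 10: OPEN. Sum of all frame-10 rolls (1+2) = 3. Cumulative: 107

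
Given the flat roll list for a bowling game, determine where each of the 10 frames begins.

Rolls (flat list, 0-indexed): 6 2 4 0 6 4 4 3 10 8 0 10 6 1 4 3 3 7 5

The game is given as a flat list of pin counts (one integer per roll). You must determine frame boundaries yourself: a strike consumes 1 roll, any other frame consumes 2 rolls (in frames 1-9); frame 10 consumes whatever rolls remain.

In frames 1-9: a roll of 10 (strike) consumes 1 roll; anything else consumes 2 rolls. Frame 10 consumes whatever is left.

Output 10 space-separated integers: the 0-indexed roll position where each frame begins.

Answer: 0 2 4 6 8 9 11 12 14 16

Derivation:
Frame 1 starts at roll index 0: rolls=6,2 (sum=8), consumes 2 rolls
Frame 2 starts at roll index 2: rolls=4,0 (sum=4), consumes 2 rolls
Frame 3 starts at roll index 4: rolls=6,4 (sum=10), consumes 2 rolls
Frame 4 starts at roll index 6: rolls=4,3 (sum=7), consumes 2 rolls
Frame 5 starts at roll index 8: roll=10 (strike), consumes 1 roll
Frame 6 starts at roll index 9: rolls=8,0 (sum=8), consumes 2 rolls
Frame 7 starts at roll index 11: roll=10 (strike), consumes 1 roll
Frame 8 starts at roll index 12: rolls=6,1 (sum=7), consumes 2 rolls
Frame 9 starts at roll index 14: rolls=4,3 (sum=7), consumes 2 rolls
Frame 10 starts at roll index 16: 3 remaining rolls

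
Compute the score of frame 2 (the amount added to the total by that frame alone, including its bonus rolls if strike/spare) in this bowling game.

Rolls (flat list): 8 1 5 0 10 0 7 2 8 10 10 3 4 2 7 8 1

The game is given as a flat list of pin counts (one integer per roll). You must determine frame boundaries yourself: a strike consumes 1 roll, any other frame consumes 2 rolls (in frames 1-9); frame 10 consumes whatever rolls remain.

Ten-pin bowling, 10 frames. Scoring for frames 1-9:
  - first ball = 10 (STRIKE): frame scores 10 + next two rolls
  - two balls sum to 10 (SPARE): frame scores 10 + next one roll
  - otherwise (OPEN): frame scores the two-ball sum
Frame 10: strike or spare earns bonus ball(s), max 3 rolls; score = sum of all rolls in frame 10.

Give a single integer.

Answer: 5

Derivation:
Frame 1: OPEN (8+1=9). Cumulative: 9
Frame 2: OPEN (5+0=5). Cumulative: 14
Frame 3: STRIKE. 10 + next two rolls (0+7) = 17. Cumulative: 31
Frame 4: OPEN (0+7=7). Cumulative: 38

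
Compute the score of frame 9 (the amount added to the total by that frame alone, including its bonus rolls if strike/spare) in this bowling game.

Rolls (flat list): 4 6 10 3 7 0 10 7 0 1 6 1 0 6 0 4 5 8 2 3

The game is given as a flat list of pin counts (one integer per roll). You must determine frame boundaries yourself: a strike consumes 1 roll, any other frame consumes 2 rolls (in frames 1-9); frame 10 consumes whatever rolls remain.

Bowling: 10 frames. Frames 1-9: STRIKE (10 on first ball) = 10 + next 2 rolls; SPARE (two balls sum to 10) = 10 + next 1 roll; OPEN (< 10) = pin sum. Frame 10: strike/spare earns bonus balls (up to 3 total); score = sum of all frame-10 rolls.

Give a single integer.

Frame 1: SPARE (4+6=10). 10 + next roll (10) = 20. Cumulative: 20
Frame 2: STRIKE. 10 + next two rolls (3+7) = 20. Cumulative: 40
Frame 3: SPARE (3+7=10). 10 + next roll (0) = 10. Cumulative: 50
Frame 4: SPARE (0+10=10). 10 + next roll (7) = 17. Cumulative: 67
Frame 5: OPEN (7+0=7). Cumulative: 74
Frame 6: OPEN (1+6=7). Cumulative: 81
Frame 7: OPEN (1+0=1). Cumulative: 82
Frame 8: OPEN (6+0=6). Cumulative: 88
Frame 9: OPEN (4+5=9). Cumulative: 97
Frame 10: SPARE. Sum of all frame-10 rolls (8+2+3) = 13. Cumulative: 110

Answer: 9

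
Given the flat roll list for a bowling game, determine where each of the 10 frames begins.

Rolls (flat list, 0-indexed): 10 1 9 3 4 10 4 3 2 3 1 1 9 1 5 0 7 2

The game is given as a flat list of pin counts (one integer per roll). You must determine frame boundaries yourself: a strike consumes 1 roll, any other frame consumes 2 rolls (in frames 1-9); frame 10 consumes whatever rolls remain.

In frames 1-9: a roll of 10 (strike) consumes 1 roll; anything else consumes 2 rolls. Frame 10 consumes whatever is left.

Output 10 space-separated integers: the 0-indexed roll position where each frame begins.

Frame 1 starts at roll index 0: roll=10 (strike), consumes 1 roll
Frame 2 starts at roll index 1: rolls=1,9 (sum=10), consumes 2 rolls
Frame 3 starts at roll index 3: rolls=3,4 (sum=7), consumes 2 rolls
Frame 4 starts at roll index 5: roll=10 (strike), consumes 1 roll
Frame 5 starts at roll index 6: rolls=4,3 (sum=7), consumes 2 rolls
Frame 6 starts at roll index 8: rolls=2,3 (sum=5), consumes 2 rolls
Frame 7 starts at roll index 10: rolls=1,1 (sum=2), consumes 2 rolls
Frame 8 starts at roll index 12: rolls=9,1 (sum=10), consumes 2 rolls
Frame 9 starts at roll index 14: rolls=5,0 (sum=5), consumes 2 rolls
Frame 10 starts at roll index 16: 2 remaining rolls

Answer: 0 1 3 5 6 8 10 12 14 16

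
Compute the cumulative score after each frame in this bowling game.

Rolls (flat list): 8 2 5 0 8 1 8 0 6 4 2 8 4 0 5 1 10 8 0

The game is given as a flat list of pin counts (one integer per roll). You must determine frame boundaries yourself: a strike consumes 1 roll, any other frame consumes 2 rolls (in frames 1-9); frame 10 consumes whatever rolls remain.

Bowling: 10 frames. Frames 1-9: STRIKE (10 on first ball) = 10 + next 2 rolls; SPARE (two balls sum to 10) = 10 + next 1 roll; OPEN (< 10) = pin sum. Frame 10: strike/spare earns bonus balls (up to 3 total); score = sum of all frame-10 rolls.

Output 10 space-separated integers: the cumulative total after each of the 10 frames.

Answer: 15 20 29 37 49 63 67 73 91 99

Derivation:
Frame 1: SPARE (8+2=10). 10 + next roll (5) = 15. Cumulative: 15
Frame 2: OPEN (5+0=5). Cumulative: 20
Frame 3: OPEN (8+1=9). Cumulative: 29
Frame 4: OPEN (8+0=8). Cumulative: 37
Frame 5: SPARE (6+4=10). 10 + next roll (2) = 12. Cumulative: 49
Frame 6: SPARE (2+8=10). 10 + next roll (4) = 14. Cumulative: 63
Frame 7: OPEN (4+0=4). Cumulative: 67
Frame 8: OPEN (5+1=6). Cumulative: 73
Frame 9: STRIKE. 10 + next two rolls (8+0) = 18. Cumulative: 91
Frame 10: OPEN. Sum of all frame-10 rolls (8+0) = 8. Cumulative: 99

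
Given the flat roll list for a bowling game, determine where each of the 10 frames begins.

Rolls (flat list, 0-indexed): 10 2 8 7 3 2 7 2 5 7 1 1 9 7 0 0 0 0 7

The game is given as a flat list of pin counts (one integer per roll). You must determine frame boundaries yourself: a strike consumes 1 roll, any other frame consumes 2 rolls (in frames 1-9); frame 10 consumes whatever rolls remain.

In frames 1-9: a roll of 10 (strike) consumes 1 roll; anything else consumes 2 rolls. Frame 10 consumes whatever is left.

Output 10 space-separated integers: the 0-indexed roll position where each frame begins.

Answer: 0 1 3 5 7 9 11 13 15 17

Derivation:
Frame 1 starts at roll index 0: roll=10 (strike), consumes 1 roll
Frame 2 starts at roll index 1: rolls=2,8 (sum=10), consumes 2 rolls
Frame 3 starts at roll index 3: rolls=7,3 (sum=10), consumes 2 rolls
Frame 4 starts at roll index 5: rolls=2,7 (sum=9), consumes 2 rolls
Frame 5 starts at roll index 7: rolls=2,5 (sum=7), consumes 2 rolls
Frame 6 starts at roll index 9: rolls=7,1 (sum=8), consumes 2 rolls
Frame 7 starts at roll index 11: rolls=1,9 (sum=10), consumes 2 rolls
Frame 8 starts at roll index 13: rolls=7,0 (sum=7), consumes 2 rolls
Frame 9 starts at roll index 15: rolls=0,0 (sum=0), consumes 2 rolls
Frame 10 starts at roll index 17: 2 remaining rolls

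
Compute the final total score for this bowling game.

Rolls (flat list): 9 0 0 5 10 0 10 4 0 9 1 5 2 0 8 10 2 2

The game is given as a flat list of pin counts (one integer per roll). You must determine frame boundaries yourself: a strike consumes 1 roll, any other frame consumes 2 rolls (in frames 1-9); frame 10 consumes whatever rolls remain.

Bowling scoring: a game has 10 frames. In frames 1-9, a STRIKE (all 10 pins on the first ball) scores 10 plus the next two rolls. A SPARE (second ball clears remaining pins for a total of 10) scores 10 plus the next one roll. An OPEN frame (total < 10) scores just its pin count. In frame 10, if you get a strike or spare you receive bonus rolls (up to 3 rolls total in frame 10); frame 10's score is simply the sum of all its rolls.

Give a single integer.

Answer: 100

Derivation:
Frame 1: OPEN (9+0=9). Cumulative: 9
Frame 2: OPEN (0+5=5). Cumulative: 14
Frame 3: STRIKE. 10 + next two rolls (0+10) = 20. Cumulative: 34
Frame 4: SPARE (0+10=10). 10 + next roll (4) = 14. Cumulative: 48
Frame 5: OPEN (4+0=4). Cumulative: 52
Frame 6: SPARE (9+1=10). 10 + next roll (5) = 15. Cumulative: 67
Frame 7: OPEN (5+2=7). Cumulative: 74
Frame 8: OPEN (0+8=8). Cumulative: 82
Frame 9: STRIKE. 10 + next two rolls (2+2) = 14. Cumulative: 96
Frame 10: OPEN. Sum of all frame-10 rolls (2+2) = 4. Cumulative: 100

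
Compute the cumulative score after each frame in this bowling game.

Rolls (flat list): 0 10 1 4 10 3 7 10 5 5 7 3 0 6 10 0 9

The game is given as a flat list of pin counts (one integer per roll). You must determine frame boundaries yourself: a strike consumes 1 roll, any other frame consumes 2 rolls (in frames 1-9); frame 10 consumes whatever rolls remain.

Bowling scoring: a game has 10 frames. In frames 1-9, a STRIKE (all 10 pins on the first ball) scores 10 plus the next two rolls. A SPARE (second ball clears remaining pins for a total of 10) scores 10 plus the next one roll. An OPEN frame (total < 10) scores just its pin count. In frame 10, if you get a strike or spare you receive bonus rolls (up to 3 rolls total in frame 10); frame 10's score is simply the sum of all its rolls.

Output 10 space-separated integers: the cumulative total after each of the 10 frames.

Frame 1: SPARE (0+10=10). 10 + next roll (1) = 11. Cumulative: 11
Frame 2: OPEN (1+4=5). Cumulative: 16
Frame 3: STRIKE. 10 + next two rolls (3+7) = 20. Cumulative: 36
Frame 4: SPARE (3+7=10). 10 + next roll (10) = 20. Cumulative: 56
Frame 5: STRIKE. 10 + next two rolls (5+5) = 20. Cumulative: 76
Frame 6: SPARE (5+5=10). 10 + next roll (7) = 17. Cumulative: 93
Frame 7: SPARE (7+3=10). 10 + next roll (0) = 10. Cumulative: 103
Frame 8: OPEN (0+6=6). Cumulative: 109
Frame 9: STRIKE. 10 + next two rolls (0+9) = 19. Cumulative: 128
Frame 10: OPEN. Sum of all frame-10 rolls (0+9) = 9. Cumulative: 137

Answer: 11 16 36 56 76 93 103 109 128 137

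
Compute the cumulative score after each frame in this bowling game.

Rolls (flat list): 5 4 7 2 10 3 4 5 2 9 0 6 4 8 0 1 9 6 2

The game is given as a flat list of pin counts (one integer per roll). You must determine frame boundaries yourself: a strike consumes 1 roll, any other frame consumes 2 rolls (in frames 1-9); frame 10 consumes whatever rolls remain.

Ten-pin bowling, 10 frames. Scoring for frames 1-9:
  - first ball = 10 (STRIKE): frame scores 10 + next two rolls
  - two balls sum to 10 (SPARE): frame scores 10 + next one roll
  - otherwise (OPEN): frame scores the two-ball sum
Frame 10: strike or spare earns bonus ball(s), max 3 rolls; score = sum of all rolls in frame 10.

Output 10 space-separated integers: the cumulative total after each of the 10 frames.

Frame 1: OPEN (5+4=9). Cumulative: 9
Frame 2: OPEN (7+2=9). Cumulative: 18
Frame 3: STRIKE. 10 + next two rolls (3+4) = 17. Cumulative: 35
Frame 4: OPEN (3+4=7). Cumulative: 42
Frame 5: OPEN (5+2=7). Cumulative: 49
Frame 6: OPEN (9+0=9). Cumulative: 58
Frame 7: SPARE (6+4=10). 10 + next roll (8) = 18. Cumulative: 76
Frame 8: OPEN (8+0=8). Cumulative: 84
Frame 9: SPARE (1+9=10). 10 + next roll (6) = 16. Cumulative: 100
Frame 10: OPEN. Sum of all frame-10 rolls (6+2) = 8. Cumulative: 108

Answer: 9 18 35 42 49 58 76 84 100 108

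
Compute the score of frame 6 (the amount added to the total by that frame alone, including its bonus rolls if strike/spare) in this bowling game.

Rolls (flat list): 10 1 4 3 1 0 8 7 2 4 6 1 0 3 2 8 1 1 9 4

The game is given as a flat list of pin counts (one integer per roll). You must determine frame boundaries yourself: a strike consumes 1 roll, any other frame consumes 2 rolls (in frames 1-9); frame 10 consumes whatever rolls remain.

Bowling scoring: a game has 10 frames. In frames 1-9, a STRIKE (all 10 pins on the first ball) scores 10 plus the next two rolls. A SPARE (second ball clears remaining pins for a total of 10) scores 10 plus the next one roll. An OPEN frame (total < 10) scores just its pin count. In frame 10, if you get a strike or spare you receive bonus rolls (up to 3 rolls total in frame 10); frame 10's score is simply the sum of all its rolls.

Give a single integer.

Frame 1: STRIKE. 10 + next two rolls (1+4) = 15. Cumulative: 15
Frame 2: OPEN (1+4=5). Cumulative: 20
Frame 3: OPEN (3+1=4). Cumulative: 24
Frame 4: OPEN (0+8=8). Cumulative: 32
Frame 5: OPEN (7+2=9). Cumulative: 41
Frame 6: SPARE (4+6=10). 10 + next roll (1) = 11. Cumulative: 52
Frame 7: OPEN (1+0=1). Cumulative: 53
Frame 8: OPEN (3+2=5). Cumulative: 58

Answer: 11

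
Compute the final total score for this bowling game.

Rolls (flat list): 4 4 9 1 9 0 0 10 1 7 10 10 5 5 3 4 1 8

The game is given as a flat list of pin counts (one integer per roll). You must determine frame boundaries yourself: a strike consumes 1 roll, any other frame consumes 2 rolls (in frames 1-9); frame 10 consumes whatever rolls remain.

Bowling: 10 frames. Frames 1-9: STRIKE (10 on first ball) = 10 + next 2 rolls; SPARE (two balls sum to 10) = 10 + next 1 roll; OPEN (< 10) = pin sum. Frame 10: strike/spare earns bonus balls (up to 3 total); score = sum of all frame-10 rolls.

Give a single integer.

Answer: 129

Derivation:
Frame 1: OPEN (4+4=8). Cumulative: 8
Frame 2: SPARE (9+1=10). 10 + next roll (9) = 19. Cumulative: 27
Frame 3: OPEN (9+0=9). Cumulative: 36
Frame 4: SPARE (0+10=10). 10 + next roll (1) = 11. Cumulative: 47
Frame 5: OPEN (1+7=8). Cumulative: 55
Frame 6: STRIKE. 10 + next two rolls (10+5) = 25. Cumulative: 80
Frame 7: STRIKE. 10 + next two rolls (5+5) = 20. Cumulative: 100
Frame 8: SPARE (5+5=10). 10 + next roll (3) = 13. Cumulative: 113
Frame 9: OPEN (3+4=7). Cumulative: 120
Frame 10: OPEN. Sum of all frame-10 rolls (1+8) = 9. Cumulative: 129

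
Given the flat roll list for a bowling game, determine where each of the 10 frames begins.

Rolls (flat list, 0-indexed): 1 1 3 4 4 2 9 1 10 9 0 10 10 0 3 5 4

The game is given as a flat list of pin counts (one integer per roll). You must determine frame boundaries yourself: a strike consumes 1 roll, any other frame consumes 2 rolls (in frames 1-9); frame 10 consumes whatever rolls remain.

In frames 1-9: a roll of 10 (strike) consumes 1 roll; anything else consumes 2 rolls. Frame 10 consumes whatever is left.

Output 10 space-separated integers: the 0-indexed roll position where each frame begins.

Frame 1 starts at roll index 0: rolls=1,1 (sum=2), consumes 2 rolls
Frame 2 starts at roll index 2: rolls=3,4 (sum=7), consumes 2 rolls
Frame 3 starts at roll index 4: rolls=4,2 (sum=6), consumes 2 rolls
Frame 4 starts at roll index 6: rolls=9,1 (sum=10), consumes 2 rolls
Frame 5 starts at roll index 8: roll=10 (strike), consumes 1 roll
Frame 6 starts at roll index 9: rolls=9,0 (sum=9), consumes 2 rolls
Frame 7 starts at roll index 11: roll=10 (strike), consumes 1 roll
Frame 8 starts at roll index 12: roll=10 (strike), consumes 1 roll
Frame 9 starts at roll index 13: rolls=0,3 (sum=3), consumes 2 rolls
Frame 10 starts at roll index 15: 2 remaining rolls

Answer: 0 2 4 6 8 9 11 12 13 15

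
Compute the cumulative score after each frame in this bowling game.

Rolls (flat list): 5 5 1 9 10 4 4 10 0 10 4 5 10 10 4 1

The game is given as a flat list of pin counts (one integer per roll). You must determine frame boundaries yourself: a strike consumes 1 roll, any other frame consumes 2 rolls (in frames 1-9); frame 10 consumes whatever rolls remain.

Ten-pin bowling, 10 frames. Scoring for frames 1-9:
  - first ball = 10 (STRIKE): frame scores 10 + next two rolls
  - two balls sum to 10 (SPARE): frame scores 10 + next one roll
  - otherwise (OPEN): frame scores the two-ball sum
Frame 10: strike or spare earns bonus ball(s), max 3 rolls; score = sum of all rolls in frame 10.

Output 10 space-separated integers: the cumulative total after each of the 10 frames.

Answer: 11 31 49 57 77 91 100 124 139 144

Derivation:
Frame 1: SPARE (5+5=10). 10 + next roll (1) = 11. Cumulative: 11
Frame 2: SPARE (1+9=10). 10 + next roll (10) = 20. Cumulative: 31
Frame 3: STRIKE. 10 + next two rolls (4+4) = 18. Cumulative: 49
Frame 4: OPEN (4+4=8). Cumulative: 57
Frame 5: STRIKE. 10 + next two rolls (0+10) = 20. Cumulative: 77
Frame 6: SPARE (0+10=10). 10 + next roll (4) = 14. Cumulative: 91
Frame 7: OPEN (4+5=9). Cumulative: 100
Frame 8: STRIKE. 10 + next two rolls (10+4) = 24. Cumulative: 124
Frame 9: STRIKE. 10 + next two rolls (4+1) = 15. Cumulative: 139
Frame 10: OPEN. Sum of all frame-10 rolls (4+1) = 5. Cumulative: 144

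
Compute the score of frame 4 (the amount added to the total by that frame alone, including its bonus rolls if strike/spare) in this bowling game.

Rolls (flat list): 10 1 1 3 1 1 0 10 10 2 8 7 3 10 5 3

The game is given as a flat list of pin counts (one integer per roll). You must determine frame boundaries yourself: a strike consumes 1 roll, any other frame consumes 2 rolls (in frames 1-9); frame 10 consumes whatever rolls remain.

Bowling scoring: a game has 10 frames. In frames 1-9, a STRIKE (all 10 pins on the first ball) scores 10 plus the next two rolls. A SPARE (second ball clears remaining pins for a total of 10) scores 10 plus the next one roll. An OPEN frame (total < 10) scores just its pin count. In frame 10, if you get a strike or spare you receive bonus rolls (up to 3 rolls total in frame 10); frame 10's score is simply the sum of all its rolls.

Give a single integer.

Frame 1: STRIKE. 10 + next two rolls (1+1) = 12. Cumulative: 12
Frame 2: OPEN (1+1=2). Cumulative: 14
Frame 3: OPEN (3+1=4). Cumulative: 18
Frame 4: OPEN (1+0=1). Cumulative: 19
Frame 5: STRIKE. 10 + next two rolls (10+2) = 22. Cumulative: 41
Frame 6: STRIKE. 10 + next two rolls (2+8) = 20. Cumulative: 61

Answer: 1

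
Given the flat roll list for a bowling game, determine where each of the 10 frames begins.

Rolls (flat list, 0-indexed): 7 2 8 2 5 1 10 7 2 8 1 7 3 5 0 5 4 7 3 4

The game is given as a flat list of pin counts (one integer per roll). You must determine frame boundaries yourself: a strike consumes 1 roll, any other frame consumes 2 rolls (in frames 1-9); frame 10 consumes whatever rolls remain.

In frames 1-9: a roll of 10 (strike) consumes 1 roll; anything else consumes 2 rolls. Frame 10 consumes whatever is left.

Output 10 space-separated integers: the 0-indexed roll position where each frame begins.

Answer: 0 2 4 6 7 9 11 13 15 17

Derivation:
Frame 1 starts at roll index 0: rolls=7,2 (sum=9), consumes 2 rolls
Frame 2 starts at roll index 2: rolls=8,2 (sum=10), consumes 2 rolls
Frame 3 starts at roll index 4: rolls=5,1 (sum=6), consumes 2 rolls
Frame 4 starts at roll index 6: roll=10 (strike), consumes 1 roll
Frame 5 starts at roll index 7: rolls=7,2 (sum=9), consumes 2 rolls
Frame 6 starts at roll index 9: rolls=8,1 (sum=9), consumes 2 rolls
Frame 7 starts at roll index 11: rolls=7,3 (sum=10), consumes 2 rolls
Frame 8 starts at roll index 13: rolls=5,0 (sum=5), consumes 2 rolls
Frame 9 starts at roll index 15: rolls=5,4 (sum=9), consumes 2 rolls
Frame 10 starts at roll index 17: 3 remaining rolls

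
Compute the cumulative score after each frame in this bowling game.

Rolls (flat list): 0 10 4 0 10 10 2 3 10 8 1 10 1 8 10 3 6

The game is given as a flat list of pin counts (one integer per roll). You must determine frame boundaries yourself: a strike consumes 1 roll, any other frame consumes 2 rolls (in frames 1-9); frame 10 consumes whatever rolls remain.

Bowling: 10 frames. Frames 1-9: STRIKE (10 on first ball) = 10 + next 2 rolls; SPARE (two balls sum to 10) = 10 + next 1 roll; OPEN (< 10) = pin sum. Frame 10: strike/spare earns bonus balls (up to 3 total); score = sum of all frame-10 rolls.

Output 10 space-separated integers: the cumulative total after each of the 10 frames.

Frame 1: SPARE (0+10=10). 10 + next roll (4) = 14. Cumulative: 14
Frame 2: OPEN (4+0=4). Cumulative: 18
Frame 3: STRIKE. 10 + next two rolls (10+2) = 22. Cumulative: 40
Frame 4: STRIKE. 10 + next two rolls (2+3) = 15. Cumulative: 55
Frame 5: OPEN (2+3=5). Cumulative: 60
Frame 6: STRIKE. 10 + next two rolls (8+1) = 19. Cumulative: 79
Frame 7: OPEN (8+1=9). Cumulative: 88
Frame 8: STRIKE. 10 + next two rolls (1+8) = 19. Cumulative: 107
Frame 9: OPEN (1+8=9). Cumulative: 116
Frame 10: STRIKE. Sum of all frame-10 rolls (10+3+6) = 19. Cumulative: 135

Answer: 14 18 40 55 60 79 88 107 116 135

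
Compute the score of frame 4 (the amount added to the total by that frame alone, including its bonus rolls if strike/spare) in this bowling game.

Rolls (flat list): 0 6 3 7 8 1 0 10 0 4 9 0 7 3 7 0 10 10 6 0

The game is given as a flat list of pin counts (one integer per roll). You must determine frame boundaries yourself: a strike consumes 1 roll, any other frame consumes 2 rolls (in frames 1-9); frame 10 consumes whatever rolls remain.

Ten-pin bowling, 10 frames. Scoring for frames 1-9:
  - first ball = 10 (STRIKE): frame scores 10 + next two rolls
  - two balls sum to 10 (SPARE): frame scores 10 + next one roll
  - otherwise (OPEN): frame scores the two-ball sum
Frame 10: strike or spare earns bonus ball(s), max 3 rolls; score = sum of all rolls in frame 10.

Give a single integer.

Answer: 10

Derivation:
Frame 1: OPEN (0+6=6). Cumulative: 6
Frame 2: SPARE (3+7=10). 10 + next roll (8) = 18. Cumulative: 24
Frame 3: OPEN (8+1=9). Cumulative: 33
Frame 4: SPARE (0+10=10). 10 + next roll (0) = 10. Cumulative: 43
Frame 5: OPEN (0+4=4). Cumulative: 47
Frame 6: OPEN (9+0=9). Cumulative: 56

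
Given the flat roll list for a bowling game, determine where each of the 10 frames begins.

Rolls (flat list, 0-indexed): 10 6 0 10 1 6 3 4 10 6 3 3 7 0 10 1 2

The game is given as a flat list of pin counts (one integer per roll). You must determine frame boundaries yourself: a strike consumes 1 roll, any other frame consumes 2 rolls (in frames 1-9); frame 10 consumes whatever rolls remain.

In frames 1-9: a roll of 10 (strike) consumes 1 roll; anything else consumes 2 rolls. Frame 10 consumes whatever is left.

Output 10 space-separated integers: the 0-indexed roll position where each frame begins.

Frame 1 starts at roll index 0: roll=10 (strike), consumes 1 roll
Frame 2 starts at roll index 1: rolls=6,0 (sum=6), consumes 2 rolls
Frame 3 starts at roll index 3: roll=10 (strike), consumes 1 roll
Frame 4 starts at roll index 4: rolls=1,6 (sum=7), consumes 2 rolls
Frame 5 starts at roll index 6: rolls=3,4 (sum=7), consumes 2 rolls
Frame 6 starts at roll index 8: roll=10 (strike), consumes 1 roll
Frame 7 starts at roll index 9: rolls=6,3 (sum=9), consumes 2 rolls
Frame 8 starts at roll index 11: rolls=3,7 (sum=10), consumes 2 rolls
Frame 9 starts at roll index 13: rolls=0,10 (sum=10), consumes 2 rolls
Frame 10 starts at roll index 15: 2 remaining rolls

Answer: 0 1 3 4 6 8 9 11 13 15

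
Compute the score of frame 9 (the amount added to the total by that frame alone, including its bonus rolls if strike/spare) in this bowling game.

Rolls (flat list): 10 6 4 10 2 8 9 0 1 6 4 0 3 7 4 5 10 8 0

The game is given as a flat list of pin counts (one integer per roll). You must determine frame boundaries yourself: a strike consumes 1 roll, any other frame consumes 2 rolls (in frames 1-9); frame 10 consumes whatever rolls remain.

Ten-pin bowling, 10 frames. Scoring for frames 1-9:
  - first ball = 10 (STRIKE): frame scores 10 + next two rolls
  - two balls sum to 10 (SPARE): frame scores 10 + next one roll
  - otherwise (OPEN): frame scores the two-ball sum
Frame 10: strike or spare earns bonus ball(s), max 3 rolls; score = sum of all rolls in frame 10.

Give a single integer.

Frame 1: STRIKE. 10 + next two rolls (6+4) = 20. Cumulative: 20
Frame 2: SPARE (6+4=10). 10 + next roll (10) = 20. Cumulative: 40
Frame 3: STRIKE. 10 + next two rolls (2+8) = 20. Cumulative: 60
Frame 4: SPARE (2+8=10). 10 + next roll (9) = 19. Cumulative: 79
Frame 5: OPEN (9+0=9). Cumulative: 88
Frame 6: OPEN (1+6=7). Cumulative: 95
Frame 7: OPEN (4+0=4). Cumulative: 99
Frame 8: SPARE (3+7=10). 10 + next roll (4) = 14. Cumulative: 113
Frame 9: OPEN (4+5=9). Cumulative: 122
Frame 10: STRIKE. Sum of all frame-10 rolls (10+8+0) = 18. Cumulative: 140

Answer: 9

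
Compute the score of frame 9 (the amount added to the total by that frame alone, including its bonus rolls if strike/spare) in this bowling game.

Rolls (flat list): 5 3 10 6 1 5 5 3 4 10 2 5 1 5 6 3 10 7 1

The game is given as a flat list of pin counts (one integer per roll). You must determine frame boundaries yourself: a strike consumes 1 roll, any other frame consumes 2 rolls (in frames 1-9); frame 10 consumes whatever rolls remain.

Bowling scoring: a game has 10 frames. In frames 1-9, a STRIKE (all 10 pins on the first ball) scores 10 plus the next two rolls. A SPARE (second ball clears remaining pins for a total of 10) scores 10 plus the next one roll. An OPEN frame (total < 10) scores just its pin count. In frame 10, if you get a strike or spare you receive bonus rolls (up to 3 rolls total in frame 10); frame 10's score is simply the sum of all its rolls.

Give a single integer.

Frame 1: OPEN (5+3=8). Cumulative: 8
Frame 2: STRIKE. 10 + next two rolls (6+1) = 17. Cumulative: 25
Frame 3: OPEN (6+1=7). Cumulative: 32
Frame 4: SPARE (5+5=10). 10 + next roll (3) = 13. Cumulative: 45
Frame 5: OPEN (3+4=7). Cumulative: 52
Frame 6: STRIKE. 10 + next two rolls (2+5) = 17. Cumulative: 69
Frame 7: OPEN (2+5=7). Cumulative: 76
Frame 8: OPEN (1+5=6). Cumulative: 82
Frame 9: OPEN (6+3=9). Cumulative: 91
Frame 10: STRIKE. Sum of all frame-10 rolls (10+7+1) = 18. Cumulative: 109

Answer: 9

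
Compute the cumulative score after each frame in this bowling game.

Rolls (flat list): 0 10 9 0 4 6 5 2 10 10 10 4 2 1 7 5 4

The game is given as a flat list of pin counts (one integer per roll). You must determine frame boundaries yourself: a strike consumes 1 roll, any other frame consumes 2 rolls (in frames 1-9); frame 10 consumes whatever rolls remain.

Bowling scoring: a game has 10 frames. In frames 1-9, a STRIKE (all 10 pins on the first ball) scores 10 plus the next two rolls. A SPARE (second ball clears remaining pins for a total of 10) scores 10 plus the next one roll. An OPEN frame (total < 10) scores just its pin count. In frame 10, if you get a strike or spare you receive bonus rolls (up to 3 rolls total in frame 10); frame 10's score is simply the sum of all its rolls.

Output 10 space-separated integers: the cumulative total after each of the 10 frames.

Answer: 19 28 43 50 80 104 120 126 134 143

Derivation:
Frame 1: SPARE (0+10=10). 10 + next roll (9) = 19. Cumulative: 19
Frame 2: OPEN (9+0=9). Cumulative: 28
Frame 3: SPARE (4+6=10). 10 + next roll (5) = 15. Cumulative: 43
Frame 4: OPEN (5+2=7). Cumulative: 50
Frame 5: STRIKE. 10 + next two rolls (10+10) = 30. Cumulative: 80
Frame 6: STRIKE. 10 + next two rolls (10+4) = 24. Cumulative: 104
Frame 7: STRIKE. 10 + next two rolls (4+2) = 16. Cumulative: 120
Frame 8: OPEN (4+2=6). Cumulative: 126
Frame 9: OPEN (1+7=8). Cumulative: 134
Frame 10: OPEN. Sum of all frame-10 rolls (5+4) = 9. Cumulative: 143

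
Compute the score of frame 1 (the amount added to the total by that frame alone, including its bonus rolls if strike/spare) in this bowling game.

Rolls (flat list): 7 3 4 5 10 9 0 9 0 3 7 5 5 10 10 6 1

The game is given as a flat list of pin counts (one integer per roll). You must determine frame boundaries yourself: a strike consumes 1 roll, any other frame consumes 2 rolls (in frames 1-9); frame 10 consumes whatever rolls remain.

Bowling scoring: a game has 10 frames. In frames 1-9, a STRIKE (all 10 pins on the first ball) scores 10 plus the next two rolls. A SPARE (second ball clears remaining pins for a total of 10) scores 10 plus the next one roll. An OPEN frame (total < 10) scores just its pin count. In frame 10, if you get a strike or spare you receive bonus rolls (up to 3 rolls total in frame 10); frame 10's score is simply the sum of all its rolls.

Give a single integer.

Frame 1: SPARE (7+3=10). 10 + next roll (4) = 14. Cumulative: 14
Frame 2: OPEN (4+5=9). Cumulative: 23
Frame 3: STRIKE. 10 + next two rolls (9+0) = 19. Cumulative: 42

Answer: 14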